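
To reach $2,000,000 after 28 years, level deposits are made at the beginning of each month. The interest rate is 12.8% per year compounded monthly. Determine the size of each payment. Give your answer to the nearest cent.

Level annuity due; solve FV = PMT × [((1+r)^n − 1)/r] × (1+r) for PMT.
Periodic rate r = 0.128/12 per month; n is counted in months.
With n = 336: PMT = 2,000,000 / ([((1+r)^n − 1)/r] × (1+r)) = $614.68

$614.68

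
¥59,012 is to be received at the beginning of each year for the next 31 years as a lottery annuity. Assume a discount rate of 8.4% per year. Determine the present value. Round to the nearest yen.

¥699,050

This is an annuity due: 31 payments of ¥59,012 at the beginning of each year.
Periodic rate r = 0.084 per year.
PV = PMT × [(1 − (1+r)^−n)/r] × (1+r) = 59,012 × [1 − (1+r)^−31] / r × (1+r) = ¥699,050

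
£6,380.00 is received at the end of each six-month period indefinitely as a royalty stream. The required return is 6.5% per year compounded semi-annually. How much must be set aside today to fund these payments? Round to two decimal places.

£196,307.69

Periodic rate r = 0.065/2 per half-year.
Level perpetuity: PV = PMT / r = 6,380 / (0.065/2) = £196,307.69.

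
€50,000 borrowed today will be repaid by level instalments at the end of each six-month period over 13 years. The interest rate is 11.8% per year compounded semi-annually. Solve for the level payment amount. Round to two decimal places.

Level ordinary annuity; solve PV = PMT × [(1 − (1+r)^−n)/r] for PMT.
Periodic rate r = 0.118/2 per half-year; n is counted in half-years.
With n = 26: PMT = 50,000 / ([(1 − (1+r)^−n)/r]) = €3,807.78

€3,807.78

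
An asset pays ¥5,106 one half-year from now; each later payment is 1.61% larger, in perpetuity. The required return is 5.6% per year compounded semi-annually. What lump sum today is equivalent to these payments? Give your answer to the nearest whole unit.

Periodic rate r = 0.056/2 per half-year.
Growing perpetuity (Gordon): PV = PMT₁ / (r − g) = 5,106 / (r − 0.0161) = ¥429,076.

¥429,076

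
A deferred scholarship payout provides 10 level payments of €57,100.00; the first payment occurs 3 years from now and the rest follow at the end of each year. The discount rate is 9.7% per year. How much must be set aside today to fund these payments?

Ordinary annuity of 10 payments, first payment at period 3.
Periodic rate r = 0.097 per year.
The ordinary-annuity PV formula values the stream one period before the first payment (period 2); discount that back 2 periods:
PV₀ = 57,100 × [1 − (1+r)^−10] / r × (1+r)^−2 = €295,346.34

€295,346.34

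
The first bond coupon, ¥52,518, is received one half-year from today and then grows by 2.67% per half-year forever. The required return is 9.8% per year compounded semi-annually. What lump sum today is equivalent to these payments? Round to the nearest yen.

Periodic rate r = 0.098/2 per half-year.
Growing perpetuity (Gordon): PV = PMT₁ / (r − g) = 52,518 / (r − 0.0267) = ¥2,355,067.

¥2,355,067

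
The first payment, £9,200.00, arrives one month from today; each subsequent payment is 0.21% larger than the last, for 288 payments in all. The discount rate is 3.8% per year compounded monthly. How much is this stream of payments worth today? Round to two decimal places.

Periodic rate r = 0.038/12 per month; n is counted in months.
Growing ordinary annuity: PV = PMT₁ × [1 − ((1+g)/(1+r))^n] / (r − g) = 9,200 × [1 − ((1+0.0021)/(1+r))^288] / (r − 0.0021) = £2,276,162.22.

£2,276,162.22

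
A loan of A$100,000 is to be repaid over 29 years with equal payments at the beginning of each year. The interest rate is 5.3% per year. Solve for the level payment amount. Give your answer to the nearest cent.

A$6,483.24

Level annuity due; solve PV = PMT × [(1 − (1+r)^−n)/r] × (1+r) for PMT.
Periodic rate r = 0.053 per year.
With n = 29: PMT = 100,000 / ([(1 − (1+r)^−n)/r] × (1+r)) = A$6,483.24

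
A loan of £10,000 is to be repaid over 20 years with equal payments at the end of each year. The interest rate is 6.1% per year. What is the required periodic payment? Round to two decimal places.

£878.94

Level ordinary annuity; solve PV = PMT × [(1 − (1+r)^−n)/r] for PMT.
Periodic rate r = 0.061 per year.
With n = 20: PMT = 10,000 / ([(1 − (1+r)^−n)/r]) = £878.94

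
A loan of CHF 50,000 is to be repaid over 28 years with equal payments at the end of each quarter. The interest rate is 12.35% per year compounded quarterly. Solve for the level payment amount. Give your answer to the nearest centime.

Level ordinary annuity; solve PV = PMT × [(1 − (1+r)^−n)/r] for PMT.
Periodic rate r = 0.1235/4 per quarter; n is counted in quarters.
With n = 112: PMT = 50,000 / ([(1 − (1+r)^−n)/r]) = CHF 1,596.74

CHF 1,596.74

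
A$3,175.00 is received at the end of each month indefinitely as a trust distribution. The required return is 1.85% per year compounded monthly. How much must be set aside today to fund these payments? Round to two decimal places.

A$2,059,459.46

Periodic rate r = 0.0185/12 per month.
Level perpetuity: PV = PMT / r = 3,175 / (0.0185/12) = A$2,059,459.46.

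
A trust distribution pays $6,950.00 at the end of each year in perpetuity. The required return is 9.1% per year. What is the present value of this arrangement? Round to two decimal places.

Periodic rate r = 0.091 per year.
Level perpetuity: PV = PMT / r = 6,950 / (0.091) = $76,373.63.

$76,373.63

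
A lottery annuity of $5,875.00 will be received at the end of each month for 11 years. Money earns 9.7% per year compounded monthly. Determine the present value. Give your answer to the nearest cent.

$475,680.24

This is an ordinary annuity: 132 payments of $5,875.00 at the end of each month.
Periodic rate r = 0.097/12 per month; n is counted in months.
PV = PMT × [(1 − (1+r)^−n)/r] = 5,875 × [1 − (1+r)^−132] / r = $475,680.24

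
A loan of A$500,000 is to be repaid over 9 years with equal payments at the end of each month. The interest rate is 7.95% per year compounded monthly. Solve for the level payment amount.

Level ordinary annuity; solve PV = PMT × [(1 − (1+r)^−n)/r] for PMT.
Periodic rate r = 0.0795/12 per month; n is counted in months.
With n = 108: PMT = 500,000 / ([(1 − (1+r)^−n)/r]) = A$6,496.41

A$6,496.41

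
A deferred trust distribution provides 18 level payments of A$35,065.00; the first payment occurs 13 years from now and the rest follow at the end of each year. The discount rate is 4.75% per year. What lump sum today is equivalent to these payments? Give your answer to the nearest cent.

Ordinary annuity of 18 payments, first payment at period 13.
Periodic rate r = 0.0475 per year.
The ordinary-annuity PV formula values the stream one period before the first payment (period 12); discount that back 12 periods:
PV₀ = 35,065 × [1 − (1+r)^−18] / r × (1+r)^−12 = A$239,524.15

A$239,524.15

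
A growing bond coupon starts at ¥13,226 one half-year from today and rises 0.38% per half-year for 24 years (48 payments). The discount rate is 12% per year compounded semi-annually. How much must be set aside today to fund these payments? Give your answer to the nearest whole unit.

Periodic rate r = 0.12/2 per half-year; n is counted in half-years.
Growing ordinary annuity: PV = PMT₁ × [1 − ((1+g)/(1+r))^n] / (r − g) = 13,226 × [1 − ((1+0.0038)/(1+r))^48] / (r − 0.0038) = ¥218,116.

¥218,116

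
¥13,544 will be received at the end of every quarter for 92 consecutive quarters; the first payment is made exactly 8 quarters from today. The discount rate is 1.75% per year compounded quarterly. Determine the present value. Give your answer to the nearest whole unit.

Ordinary annuity of 92 payments, first payment at period 8.
Periodic rate r = 0.0175/4 per quarter; n is counted in quarters.
The ordinary-annuity PV formula values the stream one period before the first payment (period 7); discount that back 7 periods:
PV₀ = 13,544 × [1 − (1+r)^−92] / r × (1+r)^−7 = ¥993,160

¥993,160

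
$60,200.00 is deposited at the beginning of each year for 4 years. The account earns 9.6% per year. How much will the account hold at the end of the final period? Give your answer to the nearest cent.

$304,411.45

This is an annuity due: 4 deposits of $60,200.00 at the beginning of each year.
Periodic rate r = 0.096 per year.
FV = PMT × [((1+r)^n − 1)/r] × (1+r) = 60,200 × [(1+r)^4 − 1] / r × (1+r) = $304,411.45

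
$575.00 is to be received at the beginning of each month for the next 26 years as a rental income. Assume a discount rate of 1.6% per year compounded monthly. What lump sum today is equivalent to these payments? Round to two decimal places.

$146,879.62

This is an annuity due: 312 payments of $575.00 at the beginning of each month.
Periodic rate r = 0.016/12 per month; n is counted in months.
PV = PMT × [(1 − (1+r)^−n)/r] × (1+r) = 575 × [1 − (1+r)^−312] / r × (1+r) = $146,879.62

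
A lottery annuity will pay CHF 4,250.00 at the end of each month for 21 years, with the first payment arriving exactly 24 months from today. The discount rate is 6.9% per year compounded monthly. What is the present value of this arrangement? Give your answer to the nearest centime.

Ordinary annuity of 252 payments, first payment at period 24.
Periodic rate r = 0.069/12 per month; n is counted in months.
The ordinary-annuity PV formula values the stream one period before the first payment (period 23); discount that back 23 periods:
PV₀ = 4,250 × [1 − (1+r)^−252] / r × (1+r)^−23 = CHF 495,071.27

CHF 495,071.27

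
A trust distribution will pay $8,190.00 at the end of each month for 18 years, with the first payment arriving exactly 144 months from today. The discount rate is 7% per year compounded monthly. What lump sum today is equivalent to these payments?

$437,156.90

Ordinary annuity of 216 payments, first payment at period 144.
Periodic rate r = 0.07/12 per month; n is counted in months.
The ordinary-annuity PV formula values the stream one period before the first payment (period 143); discount that back 143 periods:
PV₀ = 8,190 × [1 − (1+r)^−216] / r × (1+r)^−143 = $437,156.90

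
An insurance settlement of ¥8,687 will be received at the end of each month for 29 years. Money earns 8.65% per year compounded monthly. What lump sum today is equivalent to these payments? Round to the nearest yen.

This is an ordinary annuity: 348 payments of ¥8,687 at the end of each month.
Periodic rate r = 0.0865/12 per month; n is counted in months.
PV = PMT × [(1 − (1+r)^−n)/r] = 8,687 × [1 − (1+r)^−348] / r = ¥1,106,160

¥1,106,160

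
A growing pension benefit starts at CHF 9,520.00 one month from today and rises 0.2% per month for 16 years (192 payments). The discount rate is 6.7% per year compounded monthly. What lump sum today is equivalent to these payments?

Periodic rate r = 0.067/12 per month; n is counted in months.
Growing ordinary annuity: PV = PMT₁ × [1 − ((1+g)/(1+r))^n] / (r − g) = 9,520 × [1 − ((1+0.002)/(1+r))^192] / (r − 0.002) = CHF 1,318,043.55.

CHF 1,318,043.55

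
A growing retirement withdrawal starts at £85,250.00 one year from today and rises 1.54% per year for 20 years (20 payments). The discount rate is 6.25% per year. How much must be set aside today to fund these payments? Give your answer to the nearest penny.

£1,079,112.55

Periodic rate r = 0.0625 per year.
Growing ordinary annuity: PV = PMT₁ × [1 − ((1+g)/(1+r))^n] / (r − g) = 85,250 × [1 − ((1+0.0154)/(1+r))^20] / (r − 0.0154) = £1,079,112.55.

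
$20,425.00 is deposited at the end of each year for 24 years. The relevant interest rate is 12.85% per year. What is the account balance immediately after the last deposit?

$2,733,704.38

This is an ordinary annuity: 24 deposits of $20,425.00 at the end of each year.
Periodic rate r = 0.1285 per year.
FV = PMT × [((1+r)^n − 1)/r] = 20,425 × [(1+r)^24 − 1] / r = $2,733,704.38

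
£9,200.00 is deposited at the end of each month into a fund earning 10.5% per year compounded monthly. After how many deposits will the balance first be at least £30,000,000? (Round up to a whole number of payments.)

389 payments

Periodic rate r = 0.105/12 per month; n is counted in months.
Ordinary annuity FV: 30,000,000 = 9,200 × [((1+r)^n − 1)/r].
(1+r)^n = 1 + 30,000,000 × r / 9,200, so n = ln(1 + 30,000,000·r/9,200) / ln(1+r) = 388.60.
Round up to a whole number of payments: n = 389.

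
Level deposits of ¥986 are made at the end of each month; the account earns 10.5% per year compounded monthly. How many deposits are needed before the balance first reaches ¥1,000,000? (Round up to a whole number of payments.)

Periodic rate r = 0.105/12 per month; n is counted in months.
Ordinary annuity FV: 1,000,000 = 986 × [((1+r)^n − 1)/r].
(1+r)^n = 1 + 1,000,000 × r / 986, so n = ln(1 + 1,000,000·r/986) / ln(1+r) = 262.85.
Round up to a whole number of payments: n = 263.

263 payments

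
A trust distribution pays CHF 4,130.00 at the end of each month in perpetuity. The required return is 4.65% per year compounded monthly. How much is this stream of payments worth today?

Periodic rate r = 0.0465/12 per month.
Level perpetuity: PV = PMT / r = 4,130 / (0.0465/12) = CHF 1,065,806.45.

CHF 1,065,806.45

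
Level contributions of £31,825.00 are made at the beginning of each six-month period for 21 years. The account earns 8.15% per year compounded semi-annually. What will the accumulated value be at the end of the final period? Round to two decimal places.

£3,537,670.04

This is an annuity due: 42 deposits of £31,825.00 at the beginning of each six-month period.
Periodic rate r = 0.0815/2 per half-year; n is counted in half-years.
FV = PMT × [((1+r)^n − 1)/r] × (1+r) = 31,825 × [(1+r)^42 − 1] / r × (1+r) = £3,537,670.04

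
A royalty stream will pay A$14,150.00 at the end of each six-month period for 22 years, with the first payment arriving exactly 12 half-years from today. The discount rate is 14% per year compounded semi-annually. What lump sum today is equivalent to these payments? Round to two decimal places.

Ordinary annuity of 44 payments, first payment at period 12.
Periodic rate r = 0.14/2 per half-year; n is counted in half-years.
The ordinary-annuity PV formula values the stream one period before the first payment (period 11); discount that back 11 periods:
PV₀ = 14,150 × [1 − (1+r)^−44] / r × (1+r)^−11 = A$91,143.89

A$91,143.89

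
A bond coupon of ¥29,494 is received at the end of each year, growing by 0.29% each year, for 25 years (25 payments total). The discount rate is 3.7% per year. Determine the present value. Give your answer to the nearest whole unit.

¥489,996

Periodic rate r = 0.037 per year.
Growing ordinary annuity: PV = PMT₁ × [1 − ((1+g)/(1+r))^n] / (r − g) = 29,494 × [1 − ((1+0.0029)/(1+r))^25] / (r − 0.0029) = ¥489,996.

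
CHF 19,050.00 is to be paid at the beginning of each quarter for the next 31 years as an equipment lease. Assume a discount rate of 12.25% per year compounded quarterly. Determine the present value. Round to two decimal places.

This is an annuity due: 124 payments of CHF 19,050.00 at the beginning of each quarter.
Periodic rate r = 0.1225/4 per quarter; n is counted in quarters.
PV = PMT × [(1 − (1+r)^−n)/r] × (1+r) = 19,050 × [1 − (1+r)^−124] / r × (1+r) = CHF 625,870.06

CHF 625,870.06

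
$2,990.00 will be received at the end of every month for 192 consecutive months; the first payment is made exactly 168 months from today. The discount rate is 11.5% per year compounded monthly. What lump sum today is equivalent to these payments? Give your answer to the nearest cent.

$53,281.93

Ordinary annuity of 192 payments, first payment at period 168.
Periodic rate r = 0.115/12 per month; n is counted in months.
The ordinary-annuity PV formula values the stream one period before the first payment (period 167); discount that back 167 periods:
PV₀ = 2,990 × [1 − (1+r)^−192] / r × (1+r)^−167 = $53,281.93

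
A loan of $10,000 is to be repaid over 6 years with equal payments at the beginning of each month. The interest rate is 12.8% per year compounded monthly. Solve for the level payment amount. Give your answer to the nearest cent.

Level annuity due; solve PV = PMT × [(1 − (1+r)^−n)/r] × (1+r) for PMT.
Periodic rate r = 0.128/12 per month; n is counted in months.
With n = 72: PMT = 10,000 / ([(1 − (1+r)^−n)/r] × (1+r)) = $197.58

$197.58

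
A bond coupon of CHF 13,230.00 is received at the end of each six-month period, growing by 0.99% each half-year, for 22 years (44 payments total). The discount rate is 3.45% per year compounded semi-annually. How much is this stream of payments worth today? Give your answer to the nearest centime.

Periodic rate r = 0.0345/2 per half-year; n is counted in half-years.
Growing ordinary annuity: PV = PMT₁ × [1 − ((1+g)/(1+r))^n] / (r − g) = 13,230 × [1 − ((1+0.0099)/(1+r))^44] / (r − 0.0099) = CHF 491,715.65.

CHF 491,715.65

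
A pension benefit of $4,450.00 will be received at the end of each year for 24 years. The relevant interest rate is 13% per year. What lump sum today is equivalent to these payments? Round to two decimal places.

$32,408.83

This is an ordinary annuity: 24 payments of $4,450.00 at the end of each year.
Periodic rate r = 0.13 per year.
PV = PMT × [(1 − (1+r)^−n)/r] = 4,450 × [1 − (1+r)^−24] / r = $32,408.83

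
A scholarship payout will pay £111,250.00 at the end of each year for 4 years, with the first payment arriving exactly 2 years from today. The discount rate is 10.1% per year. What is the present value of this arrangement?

Ordinary annuity of 4 payments, first payment at period 2.
Periodic rate r = 0.101 per year.
The ordinary-annuity PV formula values the stream one period before the first payment (period 1); discount that back 1 periods:
PV₀ = 111,250 × [1 − (1+r)^−4] / r × (1+r)^−1 = £319,605.37

£319,605.37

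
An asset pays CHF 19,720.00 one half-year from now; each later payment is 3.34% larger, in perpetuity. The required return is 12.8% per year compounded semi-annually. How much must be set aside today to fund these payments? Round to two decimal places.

CHF 644,444.44

Periodic rate r = 0.128/2 per half-year.
Growing perpetuity (Gordon): PV = PMT₁ / (r − g) = 19,720 / (r − 0.0334) = CHF 644,444.44.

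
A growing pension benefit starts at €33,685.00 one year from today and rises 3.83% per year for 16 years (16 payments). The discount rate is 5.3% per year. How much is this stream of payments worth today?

€461,581.49

Periodic rate r = 0.053 per year.
Growing ordinary annuity: PV = PMT₁ × [1 − ((1+g)/(1+r))^n] / (r − g) = 33,685 × [1 − ((1+0.0383)/(1+r))^16] / (r − 0.0383) = €461,581.49.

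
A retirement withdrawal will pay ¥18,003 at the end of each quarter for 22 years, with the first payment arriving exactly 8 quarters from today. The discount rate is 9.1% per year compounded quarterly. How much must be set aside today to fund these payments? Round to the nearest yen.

Ordinary annuity of 88 payments, first payment at period 8.
Periodic rate r = 0.091/4 per quarter; n is counted in quarters.
The ordinary-annuity PV formula values the stream one period before the first payment (period 7); discount that back 7 periods:
PV₀ = 18,003 × [1 − (1+r)^−88] / r × (1+r)^−7 = ¥582,665

¥582,665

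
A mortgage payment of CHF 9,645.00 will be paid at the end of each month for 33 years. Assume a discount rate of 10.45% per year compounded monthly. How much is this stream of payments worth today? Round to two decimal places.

CHF 1,071,817.21

This is an ordinary annuity: 396 payments of CHF 9,645.00 at the end of each month.
Periodic rate r = 0.1045/12 per month; n is counted in months.
PV = PMT × [(1 − (1+r)^−n)/r] = 9,645 × [1 − (1+r)^−396] / r = CHF 1,071,817.21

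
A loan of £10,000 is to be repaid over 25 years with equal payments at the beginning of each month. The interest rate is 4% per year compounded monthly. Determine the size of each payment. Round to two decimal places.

Level annuity due; solve PV = PMT × [(1 − (1+r)^−n)/r] × (1+r) for PMT.
Periodic rate r = 0.04/12 per month; n is counted in months.
With n = 300: PMT = 10,000 / ([(1 − (1+r)^−n)/r] × (1+r)) = £52.61

£52.61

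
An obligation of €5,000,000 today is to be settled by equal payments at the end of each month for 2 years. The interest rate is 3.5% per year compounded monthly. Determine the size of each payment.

Level ordinary annuity; solve PV = PMT × [(1 − (1+r)^−n)/r] for PMT.
Periodic rate r = 0.035/12 per month; n is counted in months.
With n = 24: PMT = 5,000,000 / ([(1 − (1+r)^−n)/r]) = €216,013.61

€216,013.61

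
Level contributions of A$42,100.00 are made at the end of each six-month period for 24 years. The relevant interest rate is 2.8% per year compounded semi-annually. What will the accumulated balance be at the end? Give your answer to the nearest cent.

This is an ordinary annuity: 48 deposits of A$42,100.00 at the end of each six-month period.
Periodic rate r = 0.028/2 per half-year; n is counted in half-years.
FV = PMT × [((1+r)^n − 1)/r] = 42,100 × [(1+r)^48 − 1] / r = A$2,853,913.54

A$2,853,913.54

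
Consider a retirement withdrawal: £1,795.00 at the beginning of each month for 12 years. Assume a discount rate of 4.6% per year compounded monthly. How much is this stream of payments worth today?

This is an annuity due: 144 payments of £1,795.00 at the beginning of each month.
Periodic rate r = 0.046/12 per month; n is counted in months.
PV = PMT × [(1 − (1+r)^−n)/r] × (1+r) = 1,795 × [1 − (1+r)^−144] / r × (1+r) = £199,113.30

£199,113.30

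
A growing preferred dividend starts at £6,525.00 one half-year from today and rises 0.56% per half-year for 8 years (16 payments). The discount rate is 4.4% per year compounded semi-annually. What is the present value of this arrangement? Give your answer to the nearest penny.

Periodic rate r = 0.044/2 per half-year; n is counted in half-years.
Growing ordinary annuity: PV = PMT₁ × [1 − ((1+g)/(1+r))^n] / (r − g) = 6,525 × [1 − ((1+0.0056)/(1+r))^16] / (r − 0.0056) = £90,732.79.

£90,732.79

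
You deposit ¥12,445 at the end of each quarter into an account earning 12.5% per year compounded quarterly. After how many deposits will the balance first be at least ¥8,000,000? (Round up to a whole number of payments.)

Periodic rate r = 0.125/4 per quarter; n is counted in quarters.
Ordinary annuity FV: 8,000,000 = 12,445 × [((1+r)^n − 1)/r].
(1+r)^n = 1 + 8,000,000 × r / 12,445, so n = ln(1 + 8,000,000·r/12,445) / ln(1+r) = 99.08.
Round up to a whole number of payments: n = 100.

100 payments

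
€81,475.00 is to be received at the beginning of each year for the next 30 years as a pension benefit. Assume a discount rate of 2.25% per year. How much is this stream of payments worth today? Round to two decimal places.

€1,803,233.20

This is an annuity due: 30 payments of €81,475.00 at the beginning of each year.
Periodic rate r = 0.0225 per year.
PV = PMT × [(1 − (1+r)^−n)/r] × (1+r) = 81,475 × [1 − (1+r)^−30] / r × (1+r) = €1,803,233.20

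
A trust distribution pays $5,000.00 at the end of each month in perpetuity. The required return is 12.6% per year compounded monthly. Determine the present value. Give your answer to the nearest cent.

Periodic rate r = 0.126/12 per month.
Level perpetuity: PV = PMT / r = 5,000 / (0.126/12) = $476,190.48.

$476,190.48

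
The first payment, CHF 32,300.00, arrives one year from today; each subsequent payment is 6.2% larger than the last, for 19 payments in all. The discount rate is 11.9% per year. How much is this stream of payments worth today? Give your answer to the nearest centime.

CHF 356,810.45

Periodic rate r = 0.119 per year.
Growing ordinary annuity: PV = PMT₁ × [1 − ((1+g)/(1+r))^n] / (r − g) = 32,300 × [1 − ((1+0.062)/(1+r))^19] / (r − 0.062) = CHF 356,810.45.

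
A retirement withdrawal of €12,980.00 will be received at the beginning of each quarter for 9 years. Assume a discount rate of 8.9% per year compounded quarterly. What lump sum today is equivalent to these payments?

This is an annuity due: 36 payments of €12,980.00 at the beginning of each quarter.
Periodic rate r = 0.089/4 per quarter; n is counted in quarters.
PV = PMT × [(1 − (1+r)^−n)/r] × (1+r) = 12,980 × [1 − (1+r)^−36] / r × (1+r) = €326,299.96

€326,299.96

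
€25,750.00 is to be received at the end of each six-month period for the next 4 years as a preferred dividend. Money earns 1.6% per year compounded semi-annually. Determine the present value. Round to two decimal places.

This is an ordinary annuity: 8 payments of €25,750.00 at the end of each six-month period.
Periodic rate r = 0.016/2 per half-year; n is counted in half-years.
PV = PMT × [(1 − (1+r)^−n)/r] = 25,750 × [1 − (1+r)^−8] / r = €198,777.49

€198,777.49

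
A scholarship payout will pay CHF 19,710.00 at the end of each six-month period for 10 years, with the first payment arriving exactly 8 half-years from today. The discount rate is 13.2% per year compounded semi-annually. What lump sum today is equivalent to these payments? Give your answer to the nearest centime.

Ordinary annuity of 20 payments, first payment at period 8.
Periodic rate r = 0.132/2 per half-year; n is counted in half-years.
The ordinary-annuity PV formula values the stream one period before the first payment (period 7); discount that back 7 periods:
PV₀ = 19,710 × [1 − (1+r)^−20] / r × (1+r)^−7 = CHF 137,742.11

CHF 137,742.11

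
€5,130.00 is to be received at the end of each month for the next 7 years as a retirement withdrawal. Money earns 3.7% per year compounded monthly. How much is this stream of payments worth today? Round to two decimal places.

€379,125.35

This is an ordinary annuity: 84 payments of €5,130.00 at the end of each month.
Periodic rate r = 0.037/12 per month; n is counted in months.
PV = PMT × [(1 − (1+r)^−n)/r] = 5,130 × [1 − (1+r)^−84] / r = €379,125.35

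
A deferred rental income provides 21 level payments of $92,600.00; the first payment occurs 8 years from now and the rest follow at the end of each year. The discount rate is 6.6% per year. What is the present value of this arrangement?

$662,596.47

Ordinary annuity of 21 payments, first payment at period 8.
Periodic rate r = 0.066 per year.
The ordinary-annuity PV formula values the stream one period before the first payment (period 7); discount that back 7 periods:
PV₀ = 92,600 × [1 − (1+r)^−21] / r × (1+r)^−7 = $662,596.47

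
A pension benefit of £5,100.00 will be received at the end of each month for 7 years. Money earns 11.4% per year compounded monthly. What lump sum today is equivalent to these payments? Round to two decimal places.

This is an ordinary annuity: 84 payments of £5,100.00 at the end of each month.
Periodic rate r = 0.114/12 per month; n is counted in months.
PV = PMT × [(1 − (1+r)^−n)/r] = 5,100 × [1 − (1+r)^−84] / r = £294,228.35

£294,228.35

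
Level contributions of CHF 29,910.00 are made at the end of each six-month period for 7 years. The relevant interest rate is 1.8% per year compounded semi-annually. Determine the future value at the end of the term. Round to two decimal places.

CHF 444,140.38

This is an ordinary annuity: 14 deposits of CHF 29,910.00 at the end of each six-month period.
Periodic rate r = 0.018/2 per half-year; n is counted in half-years.
FV = PMT × [((1+r)^n − 1)/r] = 29,910 × [(1+r)^14 − 1] / r = CHF 444,140.38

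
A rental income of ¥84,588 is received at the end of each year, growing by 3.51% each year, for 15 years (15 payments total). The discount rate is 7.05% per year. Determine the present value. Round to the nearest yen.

¥946,579

Periodic rate r = 0.0705 per year.
Growing ordinary annuity: PV = PMT₁ × [1 − ((1+g)/(1+r))^n] / (r − g) = 84,588 × [1 − ((1+0.0351)/(1+r))^15] / (r − 0.0351) = ¥946,579.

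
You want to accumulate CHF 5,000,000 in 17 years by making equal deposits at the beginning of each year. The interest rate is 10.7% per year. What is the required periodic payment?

CHF 104,381.55

Level annuity due; solve FV = PMT × [((1+r)^n − 1)/r] × (1+r) for PMT.
Periodic rate r = 0.107 per year.
With n = 17: PMT = 5,000,000 / ([((1+r)^n − 1)/r] × (1+r)) = CHF 104,381.55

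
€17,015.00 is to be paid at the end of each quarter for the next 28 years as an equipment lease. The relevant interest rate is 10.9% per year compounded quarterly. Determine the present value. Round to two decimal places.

€593,661.35

This is an ordinary annuity: 112 payments of €17,015.00 at the end of each quarter.
Periodic rate r = 0.109/4 per quarter; n is counted in quarters.
PV = PMT × [(1 − (1+r)^−n)/r] = 17,015 × [1 − (1+r)^−112] / r = €593,661.35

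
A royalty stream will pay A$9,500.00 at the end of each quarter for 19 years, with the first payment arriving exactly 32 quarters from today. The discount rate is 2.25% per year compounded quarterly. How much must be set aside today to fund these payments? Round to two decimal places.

Ordinary annuity of 76 payments, first payment at period 32.
Periodic rate r = 0.0225/4 per quarter; n is counted in quarters.
The ordinary-annuity PV formula values the stream one period before the first payment (period 31); discount that back 31 periods:
PV₀ = 9,500 × [1 − (1+r)^−76] / r × (1+r)^−31 = A$492,622.19

A$492,622.19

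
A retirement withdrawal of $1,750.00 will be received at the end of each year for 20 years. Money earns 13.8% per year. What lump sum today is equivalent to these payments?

$11,725.48

This is an ordinary annuity: 20 payments of $1,750.00 at the end of each year.
Periodic rate r = 0.138 per year.
PV = PMT × [(1 − (1+r)^−n)/r] = 1,750 × [1 − (1+r)^−20] / r = $11,725.48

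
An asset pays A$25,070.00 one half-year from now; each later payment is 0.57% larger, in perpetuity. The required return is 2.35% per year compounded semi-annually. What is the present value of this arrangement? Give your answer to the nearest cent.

A$4,143,801.65

Periodic rate r = 0.0235/2 per half-year.
Growing perpetuity (Gordon): PV = PMT₁ / (r − g) = 25,070 / (r − 0.0057) = A$4,143,801.65.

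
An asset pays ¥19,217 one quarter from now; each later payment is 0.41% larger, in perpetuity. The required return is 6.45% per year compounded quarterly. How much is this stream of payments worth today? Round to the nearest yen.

¥1,598,087

Periodic rate r = 0.0645/4 per quarter.
Growing perpetuity (Gordon): PV = PMT₁ / (r − g) = 19,217 / (r − 0.0041) = ¥1,598,087.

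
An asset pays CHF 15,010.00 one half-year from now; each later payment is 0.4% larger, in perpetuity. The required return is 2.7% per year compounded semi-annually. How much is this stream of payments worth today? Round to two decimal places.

Periodic rate r = 0.027/2 per half-year.
Growing perpetuity (Gordon): PV = PMT₁ / (r − g) = 15,010 / (r − 0.004) = CHF 1,580,000.00.

CHF 1,580,000.00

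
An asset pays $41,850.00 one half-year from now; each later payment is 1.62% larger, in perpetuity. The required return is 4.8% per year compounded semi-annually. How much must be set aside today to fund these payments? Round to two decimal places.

Periodic rate r = 0.048/2 per half-year.
Growing perpetuity (Gordon): PV = PMT₁ / (r − g) = 41,850 / (r − 0.0162) = $5,365,384.62.

$5,365,384.62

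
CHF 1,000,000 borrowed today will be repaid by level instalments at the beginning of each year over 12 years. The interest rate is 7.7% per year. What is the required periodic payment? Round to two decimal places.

CHF 121,299.71

Level annuity due; solve PV = PMT × [(1 − (1+r)^−n)/r] × (1+r) for PMT.
Periodic rate r = 0.077 per year.
With n = 12: PMT = 1,000,000 / ([(1 − (1+r)^−n)/r] × (1+r)) = CHF 121,299.71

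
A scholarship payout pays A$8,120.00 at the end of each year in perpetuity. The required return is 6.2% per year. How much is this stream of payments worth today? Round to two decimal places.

A$130,967.74

Periodic rate r = 0.062 per year.
Level perpetuity: PV = PMT / r = 8,120 / (0.062) = A$130,967.74.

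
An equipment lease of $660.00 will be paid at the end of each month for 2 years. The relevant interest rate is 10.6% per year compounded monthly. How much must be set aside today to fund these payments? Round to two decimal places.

This is an ordinary annuity: 24 payments of $660.00 at the end of each month.
Periodic rate r = 0.106/12 per month; n is counted in months.
PV = PMT × [(1 − (1+r)^−n)/r] = 660 × [1 − (1+r)^−24] / r = $14,217.29

$14,217.29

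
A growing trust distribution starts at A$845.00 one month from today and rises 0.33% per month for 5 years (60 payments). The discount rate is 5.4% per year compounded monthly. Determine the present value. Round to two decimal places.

A$48,734.53

Periodic rate r = 0.054/12 per month; n is counted in months.
Growing ordinary annuity: PV = PMT₁ × [1 − ((1+g)/(1+r))^n] / (r − g) = 845 × [1 − ((1+0.0033)/(1+r))^60] / (r − 0.0033) = A$48,734.53.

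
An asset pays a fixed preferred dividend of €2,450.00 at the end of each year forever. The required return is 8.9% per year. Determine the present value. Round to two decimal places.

Periodic rate r = 0.089 per year.
Level perpetuity: PV = PMT / r = 2,450 / (0.089) = €27,528.09.

€27,528.09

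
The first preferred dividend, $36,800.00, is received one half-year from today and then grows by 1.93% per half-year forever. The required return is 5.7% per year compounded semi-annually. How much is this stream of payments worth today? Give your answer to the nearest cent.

$4,000,000.00

Periodic rate r = 0.057/2 per half-year.
Growing perpetuity (Gordon): PV = PMT₁ / (r − g) = 36,800 / (r − 0.0193) = $4,000,000.00.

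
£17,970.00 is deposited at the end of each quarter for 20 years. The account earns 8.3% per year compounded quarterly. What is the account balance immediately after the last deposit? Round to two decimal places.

This is an ordinary annuity: 80 deposits of £17,970.00 at the end of each quarter.
Periodic rate r = 0.083/4 per quarter; n is counted in quarters.
FV = PMT × [((1+r)^n − 1)/r] = 17,970 × [(1+r)^80 − 1] / r = £3,611,944.71

£3,611,944.71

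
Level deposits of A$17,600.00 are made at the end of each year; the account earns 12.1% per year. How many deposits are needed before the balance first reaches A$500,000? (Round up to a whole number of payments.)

Periodic rate r = 0.121 per year.
Ordinary annuity FV: 500,000 = 17,600 × [((1+r)^n − 1)/r].
(1+r)^n = 1 + 500,000 × r / 17,600, so n = ln(1 + 500,000·r/17,600) / ln(1+r) = 13.05.
Round up to a whole number of payments: n = 14.

14 payments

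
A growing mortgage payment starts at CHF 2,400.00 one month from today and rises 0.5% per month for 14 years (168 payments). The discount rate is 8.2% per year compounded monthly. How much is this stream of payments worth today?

Periodic rate r = 0.082/12 per month; n is counted in months.
Growing ordinary annuity: PV = PMT₁ × [1 − ((1+g)/(1+r))^n] / (r − g) = 2,400 × [1 − ((1+0.005)/(1+r))^168] / (r − 0.005) = CHF 345,275.55.

CHF 345,275.55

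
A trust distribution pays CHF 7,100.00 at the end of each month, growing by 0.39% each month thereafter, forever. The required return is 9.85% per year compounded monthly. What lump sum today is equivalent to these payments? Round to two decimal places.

CHF 1,647,969.05

Periodic rate r = 0.0985/12 per month.
Growing perpetuity (Gordon): PV = PMT₁ / (r − g) = 7,100 / (r − 0.0039) = CHF 1,647,969.05.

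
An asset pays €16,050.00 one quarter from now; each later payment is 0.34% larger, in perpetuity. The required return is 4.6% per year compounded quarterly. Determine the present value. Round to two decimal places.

Periodic rate r = 0.046/4 per quarter.
Growing perpetuity (Gordon): PV = PMT₁ / (r − g) = 16,050 / (r − 0.0034) = €1,981,481.48.

€1,981,481.48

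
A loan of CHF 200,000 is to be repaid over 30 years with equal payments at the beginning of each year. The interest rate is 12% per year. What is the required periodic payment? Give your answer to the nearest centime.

CHF 22,168.51

Level annuity due; solve PV = PMT × [(1 − (1+r)^−n)/r] × (1+r) for PMT.
Periodic rate r = 0.12 per year.
With n = 30: PMT = 200,000 / ([(1 − (1+r)^−n)/r] × (1+r)) = CHF 22,168.51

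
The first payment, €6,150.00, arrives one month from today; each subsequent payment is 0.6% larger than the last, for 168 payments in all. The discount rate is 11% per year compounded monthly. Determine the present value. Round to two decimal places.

Periodic rate r = 0.11/12 per month; n is counted in months.
Growing ordinary annuity: PV = PMT₁ × [1 − ((1+g)/(1+r))^n] / (r − g) = 6,150 × [1 − ((1+0.006)/(1+r))^168] / (r − 0.006) = €796,679.85.

€796,679.85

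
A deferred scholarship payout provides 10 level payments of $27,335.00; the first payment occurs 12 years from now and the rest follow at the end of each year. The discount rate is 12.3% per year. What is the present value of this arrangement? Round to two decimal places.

$42,588.59

Ordinary annuity of 10 payments, first payment at period 12.
Periodic rate r = 0.123 per year.
The ordinary-annuity PV formula values the stream one period before the first payment (period 11); discount that back 11 periods:
PV₀ = 27,335 × [1 − (1+r)^−10] / r × (1+r)^−11 = $42,588.59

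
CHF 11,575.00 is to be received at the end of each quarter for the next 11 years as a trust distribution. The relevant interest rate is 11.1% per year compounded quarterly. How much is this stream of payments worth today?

CHF 292,031.13

This is an ordinary annuity: 44 payments of CHF 11,575.00 at the end of each quarter.
Periodic rate r = 0.111/4 per quarter; n is counted in quarters.
PV = PMT × [(1 − (1+r)^−n)/r] = 11,575 × [1 − (1+r)^−44] / r = CHF 292,031.13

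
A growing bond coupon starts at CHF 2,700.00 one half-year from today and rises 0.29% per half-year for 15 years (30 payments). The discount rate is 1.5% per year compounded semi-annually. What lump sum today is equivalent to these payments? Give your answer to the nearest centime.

CHF 75,294.45

Periodic rate r = 0.015/2 per half-year; n is counted in half-years.
Growing ordinary annuity: PV = PMT₁ × [1 − ((1+g)/(1+r))^n] / (r − g) = 2,700 × [1 − ((1+0.0029)/(1+r))^30] / (r − 0.0029) = CHF 75,294.45.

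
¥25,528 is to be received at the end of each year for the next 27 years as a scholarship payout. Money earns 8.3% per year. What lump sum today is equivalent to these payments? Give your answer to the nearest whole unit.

¥271,841

This is an ordinary annuity: 27 payments of ¥25,528 at the end of each year.
Periodic rate r = 0.083 per year.
PV = PMT × [(1 − (1+r)^−n)/r] = 25,528 × [1 − (1+r)^−27] / r = ¥271,841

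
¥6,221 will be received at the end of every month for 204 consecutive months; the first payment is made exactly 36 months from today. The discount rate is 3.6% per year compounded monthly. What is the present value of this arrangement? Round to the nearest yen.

¥853,785

Ordinary annuity of 204 payments, first payment at period 36.
Periodic rate r = 0.036/12 per month; n is counted in months.
The ordinary-annuity PV formula values the stream one period before the first payment (period 35); discount that back 35 periods:
PV₀ = 6,221 × [1 − (1+r)^−204] / r × (1+r)^−35 = ¥853,785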